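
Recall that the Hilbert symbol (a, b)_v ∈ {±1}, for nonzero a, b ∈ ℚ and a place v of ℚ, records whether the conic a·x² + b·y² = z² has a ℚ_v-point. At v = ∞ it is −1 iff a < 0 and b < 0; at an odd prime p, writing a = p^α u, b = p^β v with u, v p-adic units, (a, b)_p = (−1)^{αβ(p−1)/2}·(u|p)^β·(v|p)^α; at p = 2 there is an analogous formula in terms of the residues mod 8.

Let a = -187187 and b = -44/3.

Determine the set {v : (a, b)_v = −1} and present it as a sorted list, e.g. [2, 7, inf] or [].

[13, inf]

Mod squares: a ≡ -1547, b ≡ -33. Check v ∈ {∞, 2, 3, 7, 11, 13, 17}.
v=∞: -1547 < 0 and -33 < 0  ⇒  (a,b)_∞ = -1.
v=3: a=3^0·(≡1), b=3^-1·(≡1) mod 3; (1|3)=+1, (1|3)=+1; (−1)^{0·-1·1}·(+1)^-1·(+1)^0 = +1.
v=7: a=7^1·(≡6), b=7^0·(≡4) mod 7; (6|7)=-1, (4|7)=+1; (−1)^{1·0·3}·(-1)^0·(+1)^1 = +1.
v=2: v_2(a)=0, v_2(b)=2; units ≡ 5, 7 (mod 8); ε·ε+αω+βω = 0·1+0·0+2·1 ≡ 0  ⇒  (a,b)_2 = +1.
v=11: a=11^2·(≡4), b=11^1·(≡6) mod 11; (4|11)=+1, (6|11)=-1; (−1)^{2·1·5}·(+1)^1·(-1)^2 = +1.
v=17: a=17^1·(≡5), b=17^0·(≡8) mod 17; (5|17)=-1, (8|17)=+1; (−1)^{1·0·8}·(-1)^0·(+1)^1 = +1.
v=13: a=13^1·(≡5), b=13^0·(≡7) mod 13; (5|13)=-1, (7|13)=-1; (−1)^{1·0·6}·(-1)^0·(-1)^1 = -1.
(-1547, -33 / ℚ) ramifies at {13, ∞}: a division algebra.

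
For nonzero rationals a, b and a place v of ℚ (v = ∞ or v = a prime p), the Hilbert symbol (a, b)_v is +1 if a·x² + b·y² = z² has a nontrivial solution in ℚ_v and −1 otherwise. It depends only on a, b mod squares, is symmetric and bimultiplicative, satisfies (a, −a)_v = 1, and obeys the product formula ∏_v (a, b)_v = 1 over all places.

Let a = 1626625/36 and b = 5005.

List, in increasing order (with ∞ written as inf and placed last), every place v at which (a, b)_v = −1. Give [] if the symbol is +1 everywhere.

(a, b) ≡ (385, 5005) mod (ℚ^×)²; places V = {2, 3, 5, 7, 11, 13, ∞}.
(a,b)_11: α=1, u≡8; β=1, v≡4 (mod 11); (8|11)=-1, (4|11)=+1; sign (−1)^1·-1^1·+1^1 = +1.
(a,b)_13: α=2, u≡7; β=1, v≡8 (mod 13); (7|13)=-1, (8|13)=-1; sign (−1)^0·-1^1·-1^2 = -1.
(a,b)_∞: sgn(385)=+, sgn(5005)=+, so +1.
(a,b)_7: α=1, u≡3; β=1, v≡1 (mod 7); (3|7)=-1, (1|7)=+1; sign (−1)^1·-1^1·+1^1 = +1.
(a,b)_5: α=3, u≡3; β=1, v≡1 (mod 5); (3|5)=-1, (1|5)=+1; sign (−1)^0·-1^1·+1^3 = -1.
(a,b)_3: α=-2, u≡1; β=0, v≡1 (mod 3); (1|3)=+1, (1|3)=+1; sign (−1)^0·+1^0·+1^-2 = +1.
(a,b)_2: α=-2, β=0; u≡1, v≡5 (mod 8); ε(u)ε(v)=0·0, αω(v)=-2·1, βω(u)=0·0; sum ≡ 0  ⇒  +1.
Ram(385, 5005) = {5, 13}; no ℚ_5-point on the conic.

[5, 13]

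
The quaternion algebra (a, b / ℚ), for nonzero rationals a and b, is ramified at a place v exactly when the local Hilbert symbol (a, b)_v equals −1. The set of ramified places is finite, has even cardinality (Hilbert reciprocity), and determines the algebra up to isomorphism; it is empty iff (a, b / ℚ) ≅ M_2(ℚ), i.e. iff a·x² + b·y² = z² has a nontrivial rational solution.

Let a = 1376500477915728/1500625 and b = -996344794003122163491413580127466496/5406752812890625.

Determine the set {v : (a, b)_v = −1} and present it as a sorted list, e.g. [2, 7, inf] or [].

[11, 17, 19, 43]

(a, b) ≡ (24315253, -131461) mod (ℚ^×)²; places V = {2, 3, 5, 7, 11, 17, 19, 29, 31, 37, 43, ∞}.
(a,b)_19: α=2, u≡13; β=5, v≡17 (mod 19); (13|19)=-1, (17|19)=+1; sign (−1)^0·-1^5·+1^2 = -1.
(a,b)_17: α=1, u≡6; β=3, v≡4 (mod 17); (6|17)=-1, (4|17)=+1; sign (−1)^0·-1^3·+1^1 = -1.
(a,b)_7: α=-4, u≡2; β=-12, v≡5 (mod 7); (2|7)=+1, (5|7)=-1; sign (−1)^0·+1^-12·-1^-4 = +1.
(a,b)_31: α=1, u≡14; β=2, v≡2 (mod 31); (14|31)=+1, (2|31)=+1; sign (−1)^0·+1^2·+1^1 = +1.
(a,b)_2: α=4, β=10; u≡5, v≡3 (mod 8); ε(u)ε(v)=0·1, αω(v)=4·1, βω(u)=10·1; sum ≡ 0  ⇒  +1.
(a,b)_5: α=-4, u≡3; β=-8, v≡4 (mod 5); (3|5)=-1, (4|5)=+1; sign (−1)^0·-1^-8·+1^-4 = +1.
(a,b)_3: α=4, u≡1; β=8, v≡2 (mod 3); (1|3)=+1, (2|3)=-1; sign (−1)^0·+1^8·-1^4 = +1.
(a,b)_∞: sgn(24315253)=+, sgn(-131461)=−, so +1.
(a,b)_43: α=1, u≡41; β=2, v≡29 (mod 43); (41|43)=+1, (29|43)=-1; sign (−1)^0·+1^2·-1^1 = -1.
(a,b)_11: α=2, u≡7; β=5, v≡7 (mod 11); (7|11)=-1, (7|11)=-1; sign (−1)^0·-1^5·-1^2 = -1.
(a,b)_29: α=1, u≡5; β=2, v≡28 (mod 29); (5|29)=+1, (28|29)=+1; sign (−1)^0·+1^2·+1^1 = +1.
(a,b)_37: α=1, u≡25; β=3, v≡33 (mod 37); (25|37)=+1, (33|37)=+1; sign (−1)^0·+1^3·+1^1 = +1.
|Ram(24315253, -131461)| = 4, even; anisotropic at {11, 17, 19, 43}.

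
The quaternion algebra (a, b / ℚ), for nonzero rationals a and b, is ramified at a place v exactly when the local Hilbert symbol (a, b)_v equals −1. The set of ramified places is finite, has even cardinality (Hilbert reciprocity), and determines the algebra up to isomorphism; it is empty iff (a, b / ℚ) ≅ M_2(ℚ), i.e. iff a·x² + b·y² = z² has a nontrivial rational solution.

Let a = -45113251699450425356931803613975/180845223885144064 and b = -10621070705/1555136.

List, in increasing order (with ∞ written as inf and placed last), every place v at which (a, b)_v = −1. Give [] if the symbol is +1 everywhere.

(a, b) ≡ (-283679, -1418395) mod (ℚ^×)²; places V = {2, 3, 5, 7, 11, 17, 37, 41, 43, 47, ∞}.
(a,b)_5: α=2, u≡4; β=1, v≡4 (mod 5); (4|5)=+1, (4|5)=+1; sign (−1)^0·+1^1·+1^2 = +1.
(a,b)_∞: sgn(-283679)=−, sgn(-1418395)=−, so -1.
(a,b)_17: α=3, u≡7; β=1, v≡9 (mod 17); (7|17)=-1, (9|17)=+1; sign (−1)^0·-1^1·+1^3 = -1.
(a,b)_7: α=0, u≡6; β=2, v≡1 (mod 7); (6|7)=-1, (1|7)=+1; sign (−1)^0·-1^2·+1^0 = +1.
(a,b)_37: α=3, u≡5; β=1, v≡28 (mod 37); (5|37)=-1, (28|37)=+1; sign (−1)^0·-1^1·+1^3 = -1.
(a,b)_43: α=2, u≡10; β=0, v≡28 (mod 43); (10|43)=+1, (28|43)=-1; sign (−1)^0·+1^0·-1^2 = +1.
(a,b)_3: α=2, u≡1; β=0, v≡2 (mod 3); (1|3)=+1, (2|3)=-1; sign (−1)^0·+1^0·-1^2 = +1.
(a,b)_41: α=9, u≡1; β=3, v≡16 (mod 41); (1|41)=+1, (16|41)=+1; sign (−1)^0·+1^3·+1^9 = +1.
(a,b)_11: α=3, u≡7; β=-1, v≡2 (mod 11); (7|11)=-1, (2|11)=-1; sign (−1)^1·-1^-1·-1^3 = -1.
(a,b)_2: α=-24, β=-6; u≡1, v≡5 (mod 8); ε(u)ε(v)=0·0, αω(v)=-24·1, βω(u)=-6·0; sum ≡ 0  ⇒  +1.
(a,b)_47: α=-6, u≡29; β=-2, v≡36 (mod 47); (29|47)=-1, (36|47)=+1; sign (−1)^0·-1^-2·+1^-6 = +1.
(-283679, -1418395 / ℚ) ramifies at {11, 17, 37, ∞}: a division algebra.

[11, 17, 37, inf]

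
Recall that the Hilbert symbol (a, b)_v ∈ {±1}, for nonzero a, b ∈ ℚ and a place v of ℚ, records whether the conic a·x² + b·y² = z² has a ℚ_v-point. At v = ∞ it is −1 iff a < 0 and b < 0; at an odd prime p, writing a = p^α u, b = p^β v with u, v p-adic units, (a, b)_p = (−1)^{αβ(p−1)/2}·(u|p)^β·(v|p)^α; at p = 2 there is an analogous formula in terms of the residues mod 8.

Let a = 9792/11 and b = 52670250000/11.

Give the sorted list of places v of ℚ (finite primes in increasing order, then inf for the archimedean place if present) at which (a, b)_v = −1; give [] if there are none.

[2, 17]

(a, b) ≡ (187, 11) mod (ℚ^×)²; places V = {2, 3, 5, 11, 17, ∞}.
(a,b)_2: α=6, β=4; u≡3, v≡3 (mod 8); ε(u)ε(v)=1·1, αω(v)=6·1, βω(u)=4·1; sum ≡ 1  ⇒  -1.
(a,b)_5: α=0, u≡2; β=6, v≡1 (mod 5); (2|5)=-1, (1|5)=+1; sign (−1)^0·-1^6·+1^0 = +1.
(a,b)_3: α=2, u≡1; β=6, v≡2 (mod 3); (1|3)=+1, (2|3)=-1; sign (−1)^0·+1^6·-1^2 = +1.
(a,b)_11: α=-1, u≡2; β=-1, v≡5 (mod 11); (2|11)=-1, (5|11)=+1; sign (−1)^1·-1^-1·+1^-1 = +1.
(a,b)_17: α=1, u≡6; β=2, v≡5 (mod 17); (6|17)=-1, (5|17)=-1; sign (−1)^0·-1^2·-1^1 = -1.
(a,b)_∞: sgn(187)=+, sgn(11)=+, so +1.
Ram(187, 11) = {2, 17}; no ℚ_2-point on the conic.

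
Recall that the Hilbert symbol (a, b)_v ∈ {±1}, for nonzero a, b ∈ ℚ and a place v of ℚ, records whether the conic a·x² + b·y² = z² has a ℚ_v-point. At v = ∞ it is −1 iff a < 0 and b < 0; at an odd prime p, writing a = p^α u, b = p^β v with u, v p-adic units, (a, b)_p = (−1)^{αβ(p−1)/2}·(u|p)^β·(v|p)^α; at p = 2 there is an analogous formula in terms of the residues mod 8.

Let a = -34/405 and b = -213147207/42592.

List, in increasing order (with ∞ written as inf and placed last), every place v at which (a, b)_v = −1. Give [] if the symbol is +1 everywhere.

[2, 11, 17, inf]

Mod squares: a ≡ -170, b ≡ -14586. Check v ∈ {∞, 2, 3, 5, 7, 11, 13, 17}.
v=7: a=7^0·(≡6), b=7^2·(≡1) mod 7; (6|7)=-1, (1|7)=+1; (−1)^{0·2·3}·(-1)^2·(+1)^0 = +1.
v=3: a=3^-4·(≡1), b=3^9·(≡1) mod 3; (1|3)=+1, (1|3)=+1; (−1)^{-4·9·1}·(+1)^9·(+1)^-4 = +1.
v=13: a=13^0·(≡9), b=13^1·(≡3) mod 13; (9|13)=+1, (3|13)=+1; (−1)^{0·1·6}·(+1)^1·(+1)^0 = +1.
v=11: a=11^0·(≡6), b=11^-3·(≡9) mod 11; (6|11)=-1, (9|11)=+1; (−1)^{0·-3·5}·(-1)^-3·(+1)^0 = -1.
v=2: v_2(a)=1, v_2(b)=-5; units ≡ 3, 3 (mod 8); ε·ε+αω+βω = 1·1+1·1+-5·1 ≡ 1  ⇒  (a,b)_2 = -1.
v=∞: -170 < 0 and -14586 < 0  ⇒  (a,b)_∞ = -1.
v=17: a=17^1·(≡12), b=17^1·(≡1) mod 17; (12|17)=-1, (1|17)=+1; (−1)^{1·1·8}·(-1)^1·(+1)^1 = -1.
v=5: a=5^-1·(≡1), b=5^0·(≡4) mod 5; (1|5)=+1, (4|5)=+1; (−1)^{-1·0·2}·(+1)^0·(+1)^-1 = +1.
(-170, -14586 / ℚ) ramifies at {2, 11, 17, ∞}: a division algebra.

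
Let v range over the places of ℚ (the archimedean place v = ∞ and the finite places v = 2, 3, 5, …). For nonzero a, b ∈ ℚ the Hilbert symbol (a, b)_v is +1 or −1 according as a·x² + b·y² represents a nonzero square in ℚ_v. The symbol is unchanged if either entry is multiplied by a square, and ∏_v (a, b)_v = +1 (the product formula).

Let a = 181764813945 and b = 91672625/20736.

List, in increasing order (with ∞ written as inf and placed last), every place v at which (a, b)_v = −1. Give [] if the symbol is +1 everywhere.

[3, 11, 13, 19, 29, 41]

Mod squares: a ≡ 1502188545, b ≡ 30305. Check v ∈ {∞, 2, 3, 5, 11, 13, 19, 29, 31, 41}.
v=29: a=29^1·(≡11), b=29^1·(≡9) mod 29; (11|29)=-1, (9|29)=+1; (−1)^{1·1·14}·(-1)^1·(+1)^1 = -1.
v=2: v_2(a)=0, v_2(b)=-8; units ≡ 1, 1 (mod 8); ε·ε+αω+βω = 0·0+0·0+-8·0 ≡ 0  ⇒  (a,b)_2 = +1.
v=13: a=13^1·(≡6), b=13^0·(≡5) mod 13; (6|13)=-1, (5|13)=-1; (−1)^{1·0·6}·(-1)^0·(-1)^1 = -1.
v=5: a=5^1·(≡4), b=5^3·(≡1) mod 5; (4|5)=+1, (1|5)=+1; (−1)^{1·3·2}·(+1)^3·(+1)^1 = +1.
v=19: a=19^1·(≡14), b=19^1·(≡13) mod 19; (14|19)=-1, (13|19)=-1; (−1)^{1·1·9}·(-1)^1·(-1)^1 = -1.
v=3: a=3^1·(≡1), b=3^-4·(≡2) mod 3; (1|3)=+1, (2|3)=-1; (−1)^{1·-4·1}·(+1)^-4·(-1)^1 = -1.
v=11: a=11^3·(≡4), b=11^3·(≡4) mod 11; (4|11)=+1, (4|11)=+1; (−1)^{3·3·5}·(+1)^3·(+1)^3 = -1.
v=31: a=31^1·(≡20), b=31^0·(≡16) mod 31; (20|31)=+1, (16|31)=+1; (−1)^{1·0·15}·(+1)^0·(+1)^1 = +1.
v=∞: 1502188545 > 0 and 30305 > 0  ⇒  (a,b)_∞ = +1.
v=41: a=41^1·(≡6), b=41^0·(≡30) mod 41; (6|41)=-1, (30|41)=-1; (−1)^{1·0·20}·(-1)^0·(-1)^1 = -1.
(1502188545, 30305 / ℚ) ramifies at {3, 11, 13, 19, 29, 41}: a division algebra.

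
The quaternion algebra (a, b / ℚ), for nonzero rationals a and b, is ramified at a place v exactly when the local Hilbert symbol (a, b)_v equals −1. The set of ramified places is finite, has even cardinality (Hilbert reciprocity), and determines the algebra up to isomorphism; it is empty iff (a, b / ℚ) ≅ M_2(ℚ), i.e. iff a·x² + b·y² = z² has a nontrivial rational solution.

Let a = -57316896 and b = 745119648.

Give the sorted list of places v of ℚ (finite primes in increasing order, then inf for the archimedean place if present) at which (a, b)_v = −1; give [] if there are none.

[2, 7]

(a, b) ≡ (-546, 42) mod (ℚ^×)²; places V = {2, 3, 7, 13, ∞}.
(a,b)_13: α=1, u≡10; β=2, v≡3 (mod 13); (10|13)=+1, (3|13)=+1; sign (−1)^0·+1^2·+1^1 = +1.
(a,b)_2: α=5, β=5; u≡7, v≡5 (mod 8); ε(u)ε(v)=1·0, αω(v)=5·1, βω(u)=5·0; sum ≡ 1  ⇒  -1.
(a,b)_3: α=9, u≡1; β=9, v≡2 (mod 3); (1|3)=+1, (2|3)=-1; sign (−1)^1·+1^9·-1^9 = +1.
(a,b)_7: α=1, u≡3; β=1, v≡3 (mod 7); (3|7)=-1, (3|7)=-1; sign (−1)^1·-1^1·-1^1 = -1.
(a,b)_∞: sgn(-546)=−, sgn(42)=+, so +1.
Ram(-546, 42) = {2, 7}; no ℚ_2-point on the conic.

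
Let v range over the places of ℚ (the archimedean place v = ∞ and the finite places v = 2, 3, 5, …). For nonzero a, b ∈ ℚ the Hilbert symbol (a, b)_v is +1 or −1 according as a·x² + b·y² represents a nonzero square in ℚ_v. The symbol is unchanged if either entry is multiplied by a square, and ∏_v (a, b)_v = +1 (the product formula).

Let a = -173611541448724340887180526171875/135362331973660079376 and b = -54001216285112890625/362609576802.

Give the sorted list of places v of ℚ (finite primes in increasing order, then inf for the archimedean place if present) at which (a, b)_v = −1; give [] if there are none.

[2, inf]

(a, b) ≡ (-43, -1420978) mod (ℚ^×)²; places V = {2, 3, 5, 11, 13, 17, 23, 29, 31, 37, 41, 43, ∞}.
(a,b)_29: α=4, u≡14; β=2, v≡7 (mod 29); (14|29)=-1, (7|29)=+1; sign (−1)^0·-1^2·+1^4 = +1.
(a,b)_3: α=-10, u≡2; β=-4, v≡2 (mod 3); (2|3)=-1, (2|3)=-1; sign (−1)^0·-1^-4·-1^-10 = +1.
(a,b)_11: α=-6, u≡1; β=-4, v≡2 (mod 11); (1|11)=+1, (2|11)=-1; sign (−1)^0·+1^-4·-1^-6 = +1.
(a,b)_43: α=1, u≡20; β=1, v≡15 (mod 43); (20|43)=-1, (15|43)=+1; sign (−1)^1·-1^1·+1^1 = +1.
(a,b)_17: α=-2, u≡9; β=-2, v≡9 (mod 17); (9|17)=+1, (9|17)=+1; sign (−1)^0·+1^-2·+1^-2 = +1.
(a,b)_2: α=-4, β=-1; u≡5, v≡7 (mod 8); ε(u)ε(v)=0·1, αω(v)=-4·0, βω(u)=-1·1; sum ≡ 1  ⇒  -1.
(a,b)_13: α=6, u≡4; β=3, v≡11 (mod 13); (4|13)=+1, (11|13)=-1; sign (−1)^0·+1^3·-1^6 = +1.
(a,b)_23: α=-4, u≡12; β=-2, v≡2 (mod 23); (12|23)=+1, (2|23)=+1; sign (−1)^0·+1^-2·+1^-4 = +1.
(a,b)_5: α=8, u≡3; β=8, v≡3 (mod 5); (3|5)=-1, (3|5)=-1; sign (−1)^0·-1^8·-1^8 = +1.
(a,b)_31: α=2, u≡7; β=1, v≡3 (mod 31); (7|31)=+1, (3|31)=-1; sign (−1)^0·+1^1·-1^2 = +1.
(a,b)_41: α=2, u≡33; β=1, v≡14 (mod 41); (33|41)=+1, (14|41)=-1; sign (−1)^0·+1^1·-1^2 = +1.
(a,b)_37: α=4, u≡6; β=2, v≡25 (mod 37); (6|37)=-1, (25|37)=+1; sign (−1)^0·-1^2·+1^4 = +1.
(a,b)_∞: sgn(-43)=−, sgn(-1420978)=−, so -1.
Ram(-43, -1420978) = {2, ∞}; no ℚ_2-point on the conic.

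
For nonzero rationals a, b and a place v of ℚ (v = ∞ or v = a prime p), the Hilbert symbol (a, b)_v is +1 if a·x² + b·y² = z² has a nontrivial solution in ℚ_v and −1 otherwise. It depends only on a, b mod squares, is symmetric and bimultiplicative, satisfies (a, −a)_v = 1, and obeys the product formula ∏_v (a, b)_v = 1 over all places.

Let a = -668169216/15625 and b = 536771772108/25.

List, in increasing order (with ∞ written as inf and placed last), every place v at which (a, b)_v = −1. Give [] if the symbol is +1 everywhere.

[2, 3]

Mod squares: a ≡ -429, b ≡ 3. Check v ∈ {∞, 2, 3, 5, 11, 13, 17, 29}.
v=11: a=11^1·(≡3), b=11^2·(≡4) mod 11; (3|11)=+1, (4|11)=+1; (−1)^{1·2·5}·(+1)^2·(+1)^1 = +1.
v=17: a=17^0·(≡4), b=17^2·(≡5) mod 17; (4|17)=+1, (5|17)=-1; (−1)^{0·2·8}·(+1)^2·(-1)^0 = +1.
v=2: v_2(a)=10, v_2(b)=2; units ≡ 3, 3 (mod 8); ε·ε+αω+βω = 1·1+10·1+2·1 ≡ 1  ⇒  (a,b)_2 = -1.
v=13: a=13^3·(≡6), b=13^2·(≡10) mod 13; (6|13)=-1, (10|13)=+1; (−1)^{3·2·6}·(-1)^2·(+1)^3 = +1.
v=3: a=3^3·(≡1), b=3^3·(≡1) mod 3; (1|3)=+1, (1|3)=+1; (−1)^{3·3·1}·(+1)^3·(+1)^3 = -1.
v=29: a=29^0·(≡28), b=29^2·(≡21) mod 29; (28|29)=+1, (21|29)=-1; (−1)^{0·2·14}·(+1)^2·(-1)^0 = +1.
v=∞: -429 < 0 and 3 > 0  ⇒  (a,b)_∞ = +1.
v=5: a=5^-6·(≡4), b=5^-2·(≡3) mod 5; (4|5)=+1, (3|5)=-1; (−1)^{-6·-2·2}·(+1)^-2·(-1)^-6 = +1.
Ram(-429, 3) = {2, 3}; no ℚ_2-point on the conic.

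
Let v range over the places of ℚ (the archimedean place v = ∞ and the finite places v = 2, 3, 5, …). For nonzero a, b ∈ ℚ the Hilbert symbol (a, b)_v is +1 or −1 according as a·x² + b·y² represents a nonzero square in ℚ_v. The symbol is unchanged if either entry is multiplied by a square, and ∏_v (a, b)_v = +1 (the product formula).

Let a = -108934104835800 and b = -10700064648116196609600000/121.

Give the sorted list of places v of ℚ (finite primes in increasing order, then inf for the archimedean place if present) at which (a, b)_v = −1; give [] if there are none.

(a, b) ≡ (-4982, -49290) mod (ℚ^×)²; places V = {2, 3, 5, 11, 31, 47, 53, ∞}.
(a,b)_47: α=1, u≡31; β=2, v≡41 (mod 47); (31|47)=-1, (41|47)=-1; sign (−1)^0·-1^2·-1^1 = -1.
(a,b)_11: α=0, u≡9; β=-2, v≡3 (mod 11); (9|11)=+1, (3|11)=+1; sign (−1)^0·+1^-2·+1^0 = +1.
(a,b)_5: α=2, u≡3; β=5, v≡3 (mod 5); (3|5)=-1, (3|5)=-1; sign (−1)^0·-1^5·-1^2 = -1.
(a,b)_∞: sgn(-4982)=−, sgn(-49290)=−, so -1.
(a,b)_2: α=3, β=9; u≡5, v≡3 (mod 8); ε(u)ε(v)=0·1, αω(v)=3·1, βω(u)=9·1; sum ≡ 0  ⇒  +1.
(a,b)_53: α=3, u≡39; β=5, v≡17 (mod 53); (39|53)=-1, (17|53)=+1; sign (−1)^0·-1^5·+1^3 = -1.
(a,b)_31: α=2, u≡20; β=3, v≡23 (mod 31); (20|31)=+1, (23|31)=-1; sign (−1)^0·+1^3·-1^2 = +1.
(a,b)_3: α=4, u≡1; β=5, v≡1 (mod 3); (1|3)=+1, (1|3)=+1; sign (−1)^0·+1^5·+1^4 = +1.
Ram(-4982, -49290) = {5, 47, 53, ∞}; no ℚ_5-point on the conic.

[5, 47, 53, inf]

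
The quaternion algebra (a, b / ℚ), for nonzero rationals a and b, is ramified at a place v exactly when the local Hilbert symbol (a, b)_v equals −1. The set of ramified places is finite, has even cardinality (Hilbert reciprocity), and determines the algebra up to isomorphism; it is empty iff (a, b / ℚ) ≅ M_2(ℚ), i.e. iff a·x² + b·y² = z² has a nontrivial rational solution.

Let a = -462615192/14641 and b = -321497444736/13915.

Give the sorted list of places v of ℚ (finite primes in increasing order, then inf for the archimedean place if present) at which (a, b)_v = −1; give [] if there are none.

[2, 3, 5, 19, 23, inf]

Mod squares: a ≡ -76038, b ≡ -4689010. Check v ∈ {∞, 2, 3, 5, 11, 13, 19, 23, 29, 37}.
v=23: a=23^1·(≡2), b=23^-1·(≡16) mod 23; (2|23)=+1, (16|23)=+1; (−1)^{1·-1·11}·(+1)^-1·(+1)^1 = -1.
v=5: a=5^0·(≡3), b=5^-1·(≡3) mod 5; (3|5)=-1, (3|5)=-1; (−1)^{0·-1·2}·(-1)^-1·(-1)^0 = -1.
v=11: a=11^-4·(≡5), b=11^-2·(≡1) mod 11; (5|11)=+1, (1|11)=+1; (−1)^{-4·-2·5}·(+1)^-2·(+1)^-4 = +1.
v=∞: -76038 < 0 and -4689010 < 0  ⇒  (a,b)_∞ = -1.
v=2: v_2(a)=3, v_2(b)=7; units ≡ 5, 7 (mod 8); ε·ε+αω+βω = 0·1+3·0+7·1 ≡ 1  ⇒  (a,b)_2 = -1.
v=37: a=37^0·(≡1), b=37^1·(≡18) mod 37; (1|37)=+1, (18|37)=-1; (−1)^{0·1·18}·(+1)^1·(-1)^0 = +1.
v=13: a=13^2·(≡1), b=13^2·(≡9) mod 13; (1|13)=+1, (9|13)=+1; (−1)^{2·2·6}·(+1)^2·(+1)^2 = +1.
v=19: a=19^1·(≡6), b=19^1·(≡5) mod 19; (6|19)=+1, (5|19)=+1; (−1)^{1·1·9}·(+1)^1·(+1)^1 = -1.
v=29: a=29^1·(≡11), b=29^1·(≡12) mod 29; (11|29)=-1, (12|29)=-1; (−1)^{1·1·14}·(-1)^1·(-1)^1 = +1.
v=3: a=3^3·(≡1), b=3^6·(≡2) mod 3; (1|3)=+1, (2|3)=-1; (−1)^{3·6·1}·(+1)^6·(-1)^3 = -1.
(-76038, -4689010 / ℚ) ramifies at {2, 3, 5, 19, 23, ∞}: a division algebra.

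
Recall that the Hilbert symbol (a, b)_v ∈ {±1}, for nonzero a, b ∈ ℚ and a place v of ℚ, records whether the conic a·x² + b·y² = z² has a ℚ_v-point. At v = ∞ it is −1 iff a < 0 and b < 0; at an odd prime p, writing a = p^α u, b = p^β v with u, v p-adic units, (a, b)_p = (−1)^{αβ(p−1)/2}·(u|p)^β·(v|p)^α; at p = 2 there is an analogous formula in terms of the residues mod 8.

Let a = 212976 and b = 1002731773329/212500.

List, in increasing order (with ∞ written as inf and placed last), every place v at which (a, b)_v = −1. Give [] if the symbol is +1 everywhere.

[17, 29]

(a, b) ≡ (1479, 1826565) mod (ℚ^×)²; places V = {2, 3, 5, 11, 13, 17, 19, 23, 29, ∞}.
(a,b)_23: α=0, u≡19; β=2, v≡17 (mod 23); (19|23)=-1, (17|23)=-1; sign (−1)^0·-1^2·-1^0 = +1.
(a,b)_∞: sgn(1479)=+, sgn(1826565)=+, so +1.
(a,b)_19: α=0, u≡5; β=1, v≡3 (mod 19); (5|19)=+1, (3|19)=-1; sign (−1)^0·+1^1·-1^0 = +1.
(a,b)_29: α=1, u≡7; β=1, v≡26 (mod 29); (7|29)=+1, (26|29)=-1; sign (−1)^0·+1^1·-1^1 = -1.
(a,b)_11: α=0, u≡5; β=2, v≡9 (mod 11); (5|11)=+1, (9|11)=+1; sign (−1)^0·+1^2·+1^0 = +1.
(a,b)_13: α=0, u≡10; β=1, v≡10 (mod 13); (10|13)=+1, (10|13)=+1; sign (−1)^0·+1^1·+1^0 = +1.
(a,b)_17: α=1, u≡16; β=-1, v≡12 (mod 17); (16|17)=+1, (12|17)=-1; sign (−1)^0·+1^-1·-1^1 = -1.
(a,b)_2: α=4, β=-2; u≡7, v≡5 (mod 8); ε(u)ε(v)=1·0, αω(v)=4·1, βω(u)=-2·0; sum ≡ 0  ⇒  +1.
(a,b)_3: α=3, u≡1; β=7, v≡2 (mod 3); (1|3)=+1, (2|3)=-1; sign (−1)^1·+1^7·-1^3 = +1.
(a,b)_5: α=0, u≡1; β=-5, v≡3 (mod 5); (1|5)=+1, (3|5)=-1; sign (−1)^0·+1^-5·-1^0 = +1.
(1479, 1826565 / ℚ) ramifies at {17, 29}: a division algebra.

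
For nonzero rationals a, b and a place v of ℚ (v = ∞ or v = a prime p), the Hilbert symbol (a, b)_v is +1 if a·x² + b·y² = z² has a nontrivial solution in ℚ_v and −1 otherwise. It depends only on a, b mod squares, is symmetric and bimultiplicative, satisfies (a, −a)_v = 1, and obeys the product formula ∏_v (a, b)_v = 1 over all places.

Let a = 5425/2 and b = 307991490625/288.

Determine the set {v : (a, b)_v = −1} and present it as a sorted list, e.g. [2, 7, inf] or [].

(a, b) ≡ (434, 20930) mod (ℚ^×)²; places V = {2, 3, 5, 7, 13, 23, 31, ∞}.
(a,b)_3: α=0, u≡2; β=-2, v≡2 (mod 3); (2|3)=-1, (2|3)=-1; sign (−1)^0·-1^-2·-1^0 = +1.
(a,b)_∞: sgn(434)=+, sgn(20930)=+, so +1.
(a,b)_7: α=1, u≡6; β=3, v≡2 (mod 7); (6|7)=-1, (2|7)=+1; sign (−1)^1·-1^3·+1^1 = +1.
(a,b)_5: α=2, u≡1; β=5, v≡4 (mod 5); (1|5)=+1, (4|5)=+1; sign (−1)^0·+1^5·+1^2 = +1.
(a,b)_31: α=1, u≡10; β=2, v≡25 (mod 31); (10|31)=+1, (25|31)=+1; sign (−1)^0·+1^2·+1^1 = +1.
(a,b)_2: α=-1, β=-5; u≡1, v≡1 (mod 8); ε(u)ε(v)=0·0, αω(v)=-1·0, βω(u)=-5·0; sum ≡ 0  ⇒  +1.
(a,b)_13: α=0, u≡2; β=1, v≡5 (mod 13); (2|13)=-1, (5|13)=-1; sign (−1)^0·-1^1·-1^0 = -1.
(a,b)_23: α=0, u≡10; β=1, v≡2 (mod 23); (10|23)=-1, (2|23)=+1; sign (−1)^0·-1^1·+1^0 = -1.
(434, 20930 / ℚ) ramifies at {13, 23}: a division algebra.

[13, 23]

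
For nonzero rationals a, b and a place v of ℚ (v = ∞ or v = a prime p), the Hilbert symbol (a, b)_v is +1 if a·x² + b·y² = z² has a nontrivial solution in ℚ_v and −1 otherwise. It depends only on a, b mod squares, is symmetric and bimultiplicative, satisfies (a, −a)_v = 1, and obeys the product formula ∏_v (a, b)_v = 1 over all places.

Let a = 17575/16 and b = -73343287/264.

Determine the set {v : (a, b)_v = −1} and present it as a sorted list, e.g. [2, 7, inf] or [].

Mod squares: a ≡ 703, b ≡ -46398. Check v ∈ {∞, 2, 3, 5, 11, 17, 19, 37}.
v=∞: 703 > 0 and -46398 < 0  ⇒  (a,b)_∞ = +1.
v=11: a=11^0·(≡6), b=11^-1·(≡8) mod 11; (6|11)=-1, (8|11)=-1; (−1)^{0·-1·5}·(-1)^-1·(-1)^0 = -1.
v=37: a=37^1·(≡32), b=37^1·(≡27) mod 37; (32|37)=-1, (27|37)=+1; (−1)^{1·1·18}·(-1)^1·(+1)^1 = -1.
v=3: a=3^0·(≡1), b=3^-1·(≡2) mod 3; (1|3)=+1, (2|3)=-1; (−1)^{0·-1·1}·(+1)^-1·(-1)^0 = +1.
v=19: a=19^1·(≡2), b=19^3·(≡17) mod 19; (2|19)=-1, (17|19)=+1; (−1)^{1·3·9}·(-1)^3·(+1)^1 = +1.
v=2: v_2(a)=-4, v_2(b)=-3; units ≡ 7, 1 (mod 8); ε·ε+αω+βω = 1·0+-4·0+-3·0 ≡ 0  ⇒  (a,b)_2 = +1.
v=5: a=5^2·(≡3), b=5^0·(≡2) mod 5; (3|5)=-1, (2|5)=-1; (−1)^{2·0·2}·(-1)^0·(-1)^2 = +1.
v=17: a=17^0·(≡3), b=17^2·(≡3) mod 17; (3|17)=-1, (3|17)=-1; (−1)^{0·2·8}·(-1)^2·(-1)^0 = +1.
|Ram(703, -46398)| = 2, even; anisotropic at {11, 37}.

[11, 37]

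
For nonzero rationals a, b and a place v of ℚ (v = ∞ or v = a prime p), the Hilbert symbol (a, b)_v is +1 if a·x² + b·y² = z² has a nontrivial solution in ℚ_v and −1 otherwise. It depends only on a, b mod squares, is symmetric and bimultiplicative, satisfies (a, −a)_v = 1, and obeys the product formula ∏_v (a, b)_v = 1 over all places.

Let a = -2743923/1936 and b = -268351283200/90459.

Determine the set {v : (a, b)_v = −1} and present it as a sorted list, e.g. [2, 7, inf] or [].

[2, 3, 19, inf]

Mod squares: a ≡ -5187, b ≡ -8398. Check v ∈ {∞, 2, 3, 5, 7, 11, 13, 17, 19, 23}.
v=7: a=7^1·(≡1), b=7^2·(≡4) mod 7; (1|7)=+1, (4|7)=+1; (−1)^{1·2·3}·(+1)^2·(+1)^1 = +1.
v=∞: -5187 < 0 and -8398 < 0  ⇒  (a,b)_∞ = -1.
v=13: a=13^1·(≡3), b=13^1·(≡12) mod 13; (3|13)=+1, (12|13)=+1; (−1)^{1·1·6}·(+1)^1·(+1)^1 = +1.
v=23: a=23^2·(≡20), b=23^-2·(≡10) mod 23; (20|23)=-1, (10|23)=-1; (−1)^{2·-2·11}·(-1)^-2·(-1)^2 = +1.
v=5: a=5^0·(≡2), b=5^2·(≡3) mod 5; (2|5)=-1, (3|5)=-1; (−1)^{0·2·2}·(-1)^2·(-1)^0 = +1.
v=3: a=3^1·(≡2), b=3^-2·(≡2) mod 3; (2|3)=-1, (2|3)=-1; (−1)^{1·-2·1}·(-1)^-2·(-1)^1 = -1.
v=11: a=11^-2·(≡1), b=11^2·(≡2) mod 11; (1|11)=+1, (2|11)=-1; (−1)^{-2·2·5}·(+1)^2·(-1)^-2 = +1.
v=17: a=17^0·(≡2), b=17^1·(≡9) mod 17; (2|17)=+1, (9|17)=+1; (−1)^{0·1·8}·(+1)^1·(+1)^0 = +1.
v=19: a=19^1·(≡18), b=19^-1·(≡8) mod 19; (18|19)=-1, (8|19)=-1; (−1)^{1·-1·9}·(-1)^-1·(-1)^1 = -1.
v=2: v_2(a)=-4, v_2(b)=13; units ≡ 5, 1 (mod 8); ε·ε+αω+βω = 0·0+-4·0+13·1 ≡ 1  ⇒  (a,b)_2 = -1.
Ram(-5187, -8398) = {2, 3, 19, ∞}; no ℚ_2-point on the conic.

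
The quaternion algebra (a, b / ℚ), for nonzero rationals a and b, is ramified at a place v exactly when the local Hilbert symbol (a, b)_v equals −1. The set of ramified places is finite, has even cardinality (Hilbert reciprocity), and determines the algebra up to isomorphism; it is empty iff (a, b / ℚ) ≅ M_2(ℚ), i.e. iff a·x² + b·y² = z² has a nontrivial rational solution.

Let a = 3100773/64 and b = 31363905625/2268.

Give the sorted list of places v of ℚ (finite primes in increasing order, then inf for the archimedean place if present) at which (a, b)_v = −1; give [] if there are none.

(a, b) ≡ (1677, 3367) mod (ℚ^×)²; places V = {2, 3, 5, 7, 13, 17, 19, 37, 43, ∞}.
(a,b)_3: α=1, u≡1; β=-4, v≡1 (mod 3); (1|3)=+1, (1|3)=+1; sign (−1)^0·+1^-4·+1^1 = +1.
(a,b)_7: α=0, u≡4; β=-1, v≡5 (mod 7); (4|7)=+1, (5|7)=-1; sign (−1)^0·+1^-1·-1^0 = +1.
(a,b)_5: α=0, u≡2; β=4, v≡3 (mod 5); (2|5)=-1, (3|5)=-1; sign (−1)^0·-1^4·-1^0 = +1.
(a,b)_37: α=0, u≡16; β=1, v≡15 (mod 37); (16|37)=+1, (15|37)=-1; sign (−1)^0·+1^1·-1^0 = +1.
(a,b)_17: α=0, u≡11; β=2, v≡8 (mod 17); (11|17)=-1, (8|17)=+1; sign (−1)^0·-1^2·+1^0 = +1.
(a,b)_19: α=0, u≡7; β=2, v≡4 (mod 19); (7|19)=+1, (4|19)=+1; sign (−1)^0·+1^2·+1^0 = +1.
(a,b)_2: α=-6, β=-2; u≡5, v≡7 (mod 8); ε(u)ε(v)=0·1, αω(v)=-6·0, βω(u)=-2·1; sum ≡ 0  ⇒  +1.
(a,b)_13: α=1, u≡3; β=1, v≡3 (mod 13); (3|13)=+1, (3|13)=+1; sign (−1)^0·+1^1·+1^1 = +1.
(a,b)_43: α=3, u≡8; β=0, v≡31 (mod 43); (8|43)=-1, (31|43)=+1; sign (−1)^0·-1^0·+1^3 = +1.
(a,b)_∞: sgn(1677)=+, sgn(3367)=+, so +1.
Ram(a, b) = ∅: the form 1677·x² + 3367·y² − z² is isotropic over every ℚ_v, so by Hasse–Minkowski it is isotropic over ℚ.

[]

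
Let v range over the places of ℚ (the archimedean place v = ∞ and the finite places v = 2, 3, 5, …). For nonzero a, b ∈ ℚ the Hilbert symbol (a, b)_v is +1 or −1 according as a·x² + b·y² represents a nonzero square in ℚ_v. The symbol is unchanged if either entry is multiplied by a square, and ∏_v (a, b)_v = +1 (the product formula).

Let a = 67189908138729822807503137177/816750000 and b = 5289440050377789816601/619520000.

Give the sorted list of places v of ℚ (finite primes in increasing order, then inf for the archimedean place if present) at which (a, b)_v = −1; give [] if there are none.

[2, 3, 19, 37]

(a, b) ≡ (65379, 2) mod (ℚ^×)²; places V = {2, 3, 5, 7, 11, 13, 19, 31, 37, ∞}.
(a,b)_3: α=-3, u≡1; β=0, v≡2 (mod 3); (1|3)=+1, (2|3)=-1; sign (−1)^0·+1^0·-1^-3 = -1.
(a,b)_19: α=3, u≡2; β=2, v≡3 (mod 19); (2|19)=-1, (3|19)=-1; sign (−1)^0·-1^2·-1^3 = -1.
(a,b)_13: α=10, u≡11; β=6, v≡6 (mod 13); (11|13)=-1, (6|13)=-1; sign (−1)^0·-1^6·-1^10 = +1.
(a,b)_5: α=-6, u≡1; β=-4, v≡3 (mod 5); (1|5)=+1, (3|5)=-1; sign (−1)^0·+1^-4·-1^-6 = +1.
(a,b)_2: α=-4, β=-13; u≡3, v≡1 (mod 8); ε(u)ε(v)=1·0, αω(v)=-4·0, βω(u)=-13·1; sum ≡ 1  ⇒  -1.
(a,b)_∞: sgn(65379)=+, sgn(2)=+, so +1.
(a,b)_37: α=3, u≡34; β=2, v≡6 (mod 37); (34|37)=+1, (6|37)=-1; sign (−1)^0·+1^2·-1^3 = -1.
(a,b)_7: α=2, u≡3; β=4, v≡1 (mod 7); (3|7)=-1, (1|7)=+1; sign (−1)^0·-1^4·+1^2 = +1.
(a,b)_31: α=5, u≡4; β=4, v≡20 (mod 31); (4|31)=+1, (20|31)=+1; sign (−1)^0·+1^4·+1^5 = +1.
(a,b)_11: α=-2, u≡7; β=-2, v≡6 (mod 11); (7|11)=-1, (6|11)=-1; sign (−1)^0·-1^-2·-1^-2 = +1.
(65379, 2 / ℚ) ramifies at {2, 3, 19, 37}: a division algebra.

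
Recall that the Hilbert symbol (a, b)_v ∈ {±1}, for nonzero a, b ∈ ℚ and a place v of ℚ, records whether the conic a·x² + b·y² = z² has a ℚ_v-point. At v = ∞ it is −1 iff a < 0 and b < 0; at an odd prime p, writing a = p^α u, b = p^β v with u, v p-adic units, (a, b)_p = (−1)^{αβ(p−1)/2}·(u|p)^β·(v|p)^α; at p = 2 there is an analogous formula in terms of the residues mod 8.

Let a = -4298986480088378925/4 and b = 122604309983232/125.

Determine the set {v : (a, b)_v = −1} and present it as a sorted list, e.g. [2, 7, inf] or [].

(a, b) ≡ (-957, 3335) mod (ℚ^×)²; places V = {2, 3, 5, 7, 11, 23, 29, ∞}.
(a,b)_5: α=2, u≡2; β=-3, v≡2 (mod 5); (2|5)=-1, (2|5)=-1; sign (−1)^0·-1^-3·-1^2 = -1.
(a,b)_29: α=5, u≡20; β=3, v≡5 (mod 29); (20|29)=+1, (5|29)=+1; sign (−1)^0·+1^3·+1^5 = +1.
(a,b)_7: α=2, u≡1; β=2, v≡6 (mod 7); (1|7)=+1, (6|7)=-1; sign (−1)^0·+1^2·-1^2 = +1.
(a,b)_11: α=3, u≡1; β=2, v≡2 (mod 11); (1|11)=+1, (2|11)=-1; sign (−1)^0·+1^2·-1^3 = -1.
(a,b)_2: α=-2, β=12; u≡3, v≡7 (mod 8); ε(u)ε(v)=1·1, αω(v)=-2·0, βω(u)=12·1; sum ≡ 1  ⇒  -1.
(a,b)_3: α=5, u≡2; β=2, v≡2 (mod 3); (2|3)=-1, (2|3)=-1; sign (−1)^0·-1^2·-1^5 = -1.
(a,b)_∞: sgn(-957)=−, sgn(3335)=+, so +1.
(a,b)_23: α=2, u≡2; β=1, v≡11 (mod 23); (2|23)=+1, (11|23)=-1; sign (−1)^0·+1^1·-1^2 = +1.
|Ram(-957, 3335)| = 4, even; anisotropic at {2, 3, 5, 11}.

[2, 3, 5, 11]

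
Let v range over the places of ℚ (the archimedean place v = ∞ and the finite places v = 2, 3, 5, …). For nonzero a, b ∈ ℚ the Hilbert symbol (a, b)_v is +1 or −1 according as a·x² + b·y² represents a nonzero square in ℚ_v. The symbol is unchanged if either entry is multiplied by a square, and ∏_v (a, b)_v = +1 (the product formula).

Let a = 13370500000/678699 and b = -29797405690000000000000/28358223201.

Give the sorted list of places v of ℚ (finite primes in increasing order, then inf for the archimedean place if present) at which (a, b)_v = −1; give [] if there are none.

(a, b) ≡ (8398, -10) mod (ℚ^×)²; places V = {2, 3, 5, 7, 11, 13, 17, 19, ∞}.
(a,b)_∞: sgn(8398)=+, sgn(-10)=−, so +1.
(a,b)_19: α=-1, u≡6; β=2, v≡5 (mod 19); (6|19)=+1, (5|19)=+1; sign (−1)^0·+1^2·+1^-1 = +1.
(a,b)_13: α=1, u≡1; β=4, v≡10 (mod 13); (1|13)=+1, (10|13)=+1; sign (−1)^0·+1^4·+1^1 = +1.
(a,b)_2: α=5, β=13; u≡7, v≡3 (mod 8); ε(u)ε(v)=1·1, αω(v)=5·1, βω(u)=13·0; sum ≡ 0  ⇒  +1.
(a,b)_3: α=-6, u≡1; β=-14, v≡2 (mod 3); (1|3)=+1, (2|3)=-1; sign (−1)^0·+1^-14·-1^-6 = +1.
(a,b)_7: α=-2, u≡5; β=-2, v≡1 (mod 7); (5|7)=-1, (1|7)=+1; sign (−1)^0·-1^-2·+1^-2 = +1.
(a,b)_5: α=6, u≡3; β=13, v≡2 (mod 5); (3|5)=-1, (2|5)=-1; sign (−1)^0·-1^13·-1^6 = -1.
(a,b)_17: α=1, u≡4; β=2, v≡14 (mod 17); (4|17)=+1, (14|17)=-1; sign (−1)^0·+1^2·-1^1 = -1.
(a,b)_11: α=2, u≡5; β=-2, v≡4 (mod 11); (5|11)=+1, (4|11)=+1; sign (−1)^0·+1^-2·+1^2 = +1.
|Ram(8398, -10)| = 2, even; anisotropic at {5, 17}.

[5, 17]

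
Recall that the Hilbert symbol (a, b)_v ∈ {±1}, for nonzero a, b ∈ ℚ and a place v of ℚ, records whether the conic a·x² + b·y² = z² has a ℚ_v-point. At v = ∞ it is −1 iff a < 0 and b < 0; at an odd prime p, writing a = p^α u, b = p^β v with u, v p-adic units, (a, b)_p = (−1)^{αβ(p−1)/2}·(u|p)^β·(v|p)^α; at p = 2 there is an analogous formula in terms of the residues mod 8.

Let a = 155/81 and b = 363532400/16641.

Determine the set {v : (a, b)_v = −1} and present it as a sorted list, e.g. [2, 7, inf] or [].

[2, 29]

(a, b) ≡ (155, 7511) mod (ℚ^×)²; places V = {2, 3, 5, 7, 11, 29, 31, 37, 43, ∞}.
(a,b)_2: α=0, β=4; u≡3, v≡7 (mod 8); ε(u)ε(v)=1·1, αω(v)=0·0, βω(u)=4·1; sum ≡ 1  ⇒  -1.
(a,b)_43: α=0, u≡12; β=-2, v≡28 (mod 43); (12|43)=-1, (28|43)=-1; sign (−1)^0·-1^-2·-1^0 = +1.
(a,b)_29: α=0, u≡8; β=1, v≡17 (mod 29); (8|29)=-1, (17|29)=-1; sign (−1)^0·-1^1·-1^0 = -1.
(a,b)_11: α=0, u≡3; β=2, v≡4 (mod 11); (3|11)=+1, (4|11)=+1; sign (−1)^0·+1^2·+1^0 = +1.
(a,b)_31: α=1, u≡28; β=0, v≡2 (mod 31); (28|31)=+1, (2|31)=+1; sign (−1)^0·+1^0·+1^1 = +1.
(a,b)_5: α=1, u≡1; β=2, v≡1 (mod 5); (1|5)=+1, (1|5)=+1; sign (−1)^0·+1^2·+1^1 = +1.
(a,b)_3: α=-4, u≡2; β=-2, v≡2 (mod 3); (2|3)=-1, (2|3)=-1; sign (−1)^0·-1^-2·-1^-4 = +1.
(a,b)_37: α=0, u≡1; β=1, v≡29 (mod 37); (1|37)=+1, (29|37)=-1; sign (−1)^0·+1^1·-1^0 = +1.
(a,b)_7: α=0, u≡2; β=1, v≡2 (mod 7); (2|7)=+1, (2|7)=+1; sign (−1)^0·+1^1·+1^0 = +1.
(a,b)_∞: sgn(155)=+, sgn(7511)=+, so +1.
(155, 7511 / ℚ) ramifies at {2, 29}: a division algebra.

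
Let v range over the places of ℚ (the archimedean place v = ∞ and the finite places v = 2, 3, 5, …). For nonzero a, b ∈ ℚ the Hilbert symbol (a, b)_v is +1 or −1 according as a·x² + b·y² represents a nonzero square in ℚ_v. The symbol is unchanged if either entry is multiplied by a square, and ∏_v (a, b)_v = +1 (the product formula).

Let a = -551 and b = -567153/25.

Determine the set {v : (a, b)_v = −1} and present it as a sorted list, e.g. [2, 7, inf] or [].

[53, inf]

Mod squares: a ≡ -551, b ≡ -63017. Check v ∈ {∞, 2, 3, 5, 19, 29, 41, 53}.
v=∞: -551 < 0 and -63017 < 0  ⇒  (a,b)_∞ = -1.
v=53: a=53^0·(≡32), b=53^1·(≡32) mod 53; (32|53)=-1, (32|53)=-1; (−1)^{0·1·26}·(-1)^1·(-1)^0 = -1.
v=41: a=41^0·(≡23), b=41^1·(≡1) mod 41; (23|41)=+1, (1|41)=+1; (−1)^{0·1·20}·(+1)^1·(+1)^0 = +1.
v=2: v_2(a)=0, v_2(b)=0; units ≡ 1, 7 (mod 8); ε·ε+αω+βω = 0·1+0·0+0·0 ≡ 0  ⇒  (a,b)_2 = +1.
v=29: a=29^1·(≡10), b=29^1·(≡10) mod 29; (10|29)=-1, (10|29)=-1; (−1)^{1·1·14}·(-1)^1·(-1)^1 = +1.
v=3: a=3^0·(≡1), b=3^2·(≡1) mod 3; (1|3)=+1, (1|3)=+1; (−1)^{0·2·1}·(+1)^2·(+1)^0 = +1.
v=19: a=19^1·(≡9), b=19^0·(≡9) mod 19; (9|19)=+1, (9|19)=+1; (−1)^{1·0·9}·(+1)^0·(+1)^1 = +1.
v=5: a=5^0·(≡4), b=5^-2·(≡2) mod 5; (4|5)=+1, (2|5)=-1; (−1)^{0·-2·2}·(+1)^-2·(-1)^0 = +1.
|Ram(-551, -63017)| = 2, even; anisotropic at {53, ∞}.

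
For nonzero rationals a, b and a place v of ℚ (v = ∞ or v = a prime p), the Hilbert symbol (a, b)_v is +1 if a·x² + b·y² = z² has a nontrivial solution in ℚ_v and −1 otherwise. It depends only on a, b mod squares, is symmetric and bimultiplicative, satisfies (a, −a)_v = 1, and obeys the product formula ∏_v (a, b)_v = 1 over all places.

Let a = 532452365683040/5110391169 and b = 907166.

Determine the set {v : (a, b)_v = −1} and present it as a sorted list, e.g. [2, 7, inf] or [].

Mod squares: a ≡ 119510, b ≡ 907166. Check v ∈ {∞, 2, 3, 5, 11, 13, 17, 19, 23, 37, 41, 47}.
v=17: a=17^1·(≡13), b=17^0·(≡12) mod 17; (13|17)=+1, (12|17)=-1; (−1)^{1·0·8}·(+1)^0·(-1)^1 = -1.
v=41: a=41^2·(≡9), b=41^1·(≡27) mod 41; (9|41)=+1, (27|41)=-1; (−1)^{2·1·20}·(+1)^1·(-1)^2 = +1.
v=37: a=37^3·(≡25), b=37^1·(≡24) mod 37; (25|37)=+1, (24|37)=-1; (−1)^{3·1·18}·(+1)^1·(-1)^3 = -1.
v=13: a=13^-4·(≡1), b=13^1·(≡11) mod 13; (1|13)=+1, (11|13)=-1; (−1)^{-4·1·6}·(+1)^1·(-1)^-4 = +1.
v=∞: 119510 > 0 and 907166 > 0  ⇒  (a,b)_∞ = +1.
v=5: a=5^1·(≡2), b=5^0·(≡1) mod 5; (2|5)=-1, (1|5)=+1; (−1)^{1·0·2}·(-1)^0·(+1)^1 = +1.
v=11: a=11^2·(≡2), b=11^0·(≡7) mod 11; (2|11)=-1, (7|11)=-1; (−1)^{2·0·5}·(-1)^0·(-1)^2 = +1.
v=2: v_2(a)=5, v_2(b)=1; units ≡ 3, 7 (mod 8); ε·ε+αω+βω = 1·1+5·0+1·1 ≡ 0  ⇒  (a,b)_2 = +1.
v=3: a=3^-4·(≡2), b=3^0·(≡2) mod 3; (2|3)=-1, (2|3)=-1; (−1)^{-4·0·1}·(-1)^0·(-1)^-4 = +1.
v=47: a=47^-2·(≡27), b=47^0·(≡19) mod 47; (27|47)=+1, (19|47)=-1; (−1)^{-2·0·23}·(+1)^0·(-1)^-2 = +1.
v=23: a=23^0·(≡6), b=23^1·(≡20) mod 23; (6|23)=+1, (20|23)=-1; (−1)^{0·1·11}·(+1)^1·(-1)^0 = +1.
v=19: a=19^1·(≡4), b=19^0·(≡11) mod 19; (4|19)=+1, (11|19)=+1; (−1)^{1·0·9}·(+1)^0·(+1)^1 = +1.
(119510, 907166 / ℚ) ramifies at {17, 37}: a division algebra.

[17, 37]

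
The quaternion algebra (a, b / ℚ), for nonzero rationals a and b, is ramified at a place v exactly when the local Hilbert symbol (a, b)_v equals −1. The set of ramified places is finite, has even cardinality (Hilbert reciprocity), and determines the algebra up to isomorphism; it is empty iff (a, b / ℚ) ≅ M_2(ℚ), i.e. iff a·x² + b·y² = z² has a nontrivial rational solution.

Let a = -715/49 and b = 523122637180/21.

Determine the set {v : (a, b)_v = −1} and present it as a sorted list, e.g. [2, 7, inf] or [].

[3, 5, 7, 13]

(a, b) ≡ (-715, 1155) mod (ℚ^×)²; places V = {2, 3, 5, 7, 11, 13, 31, ∞}.
(a,b)_13: α=1, u≡1; β=2, v≡2 (mod 13); (1|13)=+1, (2|13)=-1; sign (−1)^0·+1^2·-1^1 = -1.
(a,b)_∞: sgn(-715)=−, sgn(1155)=+, so +1.
(a,b)_31: α=0, u≡24; β=2, v≡18 (mod 31); (24|31)=-1, (18|31)=+1; sign (−1)^0·-1^2·+1^0 = +1.
(a,b)_11: α=1, u≡9; β=5, v≡10 (mod 11); (9|11)=+1, (10|11)=-1; sign (−1)^1·+1^5·-1^1 = +1.
(a,b)_2: α=0, β=2; u≡5, v≡3 (mod 8); ε(u)ε(v)=0·1, αω(v)=0·1, βω(u)=2·1; sum ≡ 0  ⇒  +1.
(a,b)_3: α=0, u≡2; β=-1, v≡1 (mod 3); (2|3)=-1, (1|3)=+1; sign (−1)^0·-1^-1·+1^0 = -1.
(a,b)_7: α=-2, u≡6; β=-1, v≡1 (mod 7); (6|7)=-1, (1|7)=+1; sign (−1)^0·-1^-1·+1^-2 = -1.
(a,b)_5: α=1, u≡3; β=1, v≡1 (mod 5); (3|5)=-1, (1|5)=+1; sign (−1)^0·-1^1·+1^1 = -1.
|Ram(-715, 1155)| = 4, even; anisotropic at {3, 5, 7, 13}.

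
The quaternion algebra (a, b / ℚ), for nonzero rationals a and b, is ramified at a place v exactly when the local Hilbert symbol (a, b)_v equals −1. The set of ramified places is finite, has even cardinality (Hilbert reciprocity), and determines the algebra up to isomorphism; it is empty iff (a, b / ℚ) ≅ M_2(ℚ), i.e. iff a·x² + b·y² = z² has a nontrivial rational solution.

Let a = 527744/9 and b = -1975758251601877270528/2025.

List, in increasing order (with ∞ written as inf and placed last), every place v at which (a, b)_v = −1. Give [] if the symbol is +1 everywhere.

[2, 11]

Mod squares: a ≡ 8246, b ≡ -27710683. Check v ∈ {∞, 2, 3, 5, 7, 11, 13, 19, 31, 47}.
v=∞: 8246 > 0 and -27710683 < 0  ⇒  (a,b)_∞ = +1.
v=3: a=3^-2·(≡2), b=3^-4·(≡2) mod 3; (2|3)=-1, (2|3)=-1; (−1)^{-2·-4·1}·(-1)^-4·(-1)^-2 = +1.
v=7: a=7^1·(≡1), b=7^3·(≡6) mod 7; (1|7)=+1, (6|7)=-1; (−1)^{1·3·3}·(+1)^3·(-1)^1 = +1.
v=31: a=31^1·(≡4), b=31^3·(≡26) mod 31; (4|31)=+1, (26|31)=-1; (−1)^{1·3·15}·(+1)^3·(-1)^1 = +1.
v=13: a=13^0·(≡1), b=13^1·(≡11) mod 13; (1|13)=+1, (11|13)=-1; (−1)^{0·1·6}·(+1)^1·(-1)^0 = +1.
v=5: a=5^0·(≡1), b=5^-2·(≡2) mod 5; (1|5)=+1, (2|5)=-1; (−1)^{0·-2·2}·(+1)^-2·(-1)^0 = +1.
v=2: v_2(a)=7, v_2(b)=22; units ≡ 3, 5 (mod 8); ε·ε+αω+βω = 1·0+7·1+22·1 ≡ 1  ⇒  (a,b)_2 = -1.
v=19: a=19^1·(≡4), b=19^3·(≡10) mod 19; (4|19)=+1, (10|19)=-1; (−1)^{1·3·9}·(+1)^3·(-1)^1 = +1.
v=47: a=47^0·(≡24), b=47^1·(≡44) mod 47; (24|47)=+1, (44|47)=-1; (−1)^{0·1·23}·(+1)^1·(-1)^0 = +1.
v=11: a=11^0·(≡7), b=11^1·(≡5) mod 11; (7|11)=-1, (5|11)=+1; (−1)^{0·1·5}·(-1)^1·(+1)^0 = -1.
Ram(8246, -27710683) = {2, 11}; no ℚ_2-point on the conic.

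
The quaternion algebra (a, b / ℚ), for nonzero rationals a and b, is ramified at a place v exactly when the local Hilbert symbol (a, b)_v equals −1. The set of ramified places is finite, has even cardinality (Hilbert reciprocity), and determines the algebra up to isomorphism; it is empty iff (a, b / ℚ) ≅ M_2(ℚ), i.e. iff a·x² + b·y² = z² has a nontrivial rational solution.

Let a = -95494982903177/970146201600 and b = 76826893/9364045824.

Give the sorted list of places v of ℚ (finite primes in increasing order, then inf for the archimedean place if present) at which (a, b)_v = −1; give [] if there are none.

[11, 13]

Mod squares: a ≡ -55913, b ≡ 13. Check v ∈ {∞, 2, 3, 5, 7, 11, 13, 17, 19, 23}.
v=19: a=19^-2·(≡5), b=19^0·(≡13) mod 19; (5|19)=+1, (13|19)=-1; (−1)^{-2·0·9}·(+1)^0·(-1)^-2 = +1.
v=11: a=11^3·(≡2), b=11^2·(≡2) mod 11; (2|11)=-1, (2|11)=-1; (−1)^{3·2·5}·(-1)^2·(-1)^3 = -1.
v=17: a=17^5·(≡15), b=17^2·(≡9) mod 17; (15|17)=+1, (9|17)=+1; (−1)^{5·2·8}·(+1)^2·(+1)^5 = +1.
v=2: v_2(a)=-14, v_2(b)=-18; units ≡ 7, 5 (mod 8); ε·ε+αω+βω = 1·0+-14·1+-18·0 ≡ 0  ⇒  (a,b)_2 = +1.
v=3: a=3^-8·(≡1), b=3^-6·(≡1) mod 3; (1|3)=+1, (1|3)=+1; (−1)^{-8·-6·1}·(+1)^-6·(+1)^-8 = +1.
v=23: a=23^1·(≡19), b=23^0·(≡13) mod 23; (19|23)=-1, (13|23)=+1; (−1)^{1·0·11}·(-1)^0·(+1)^1 = +1.
v=∞: -55913 < 0 and 13 > 0  ⇒  (a,b)_∞ = +1.
v=13: a=13^3·(≡5), b=13^3·(≡4) mod 13; (5|13)=-1, (4|13)=+1; (−1)^{3·3·6}·(-1)^3·(+1)^3 = -1.
v=5: a=5^-2·(≡2), b=5^0·(≡2) mod 5; (2|5)=-1, (2|5)=-1; (−1)^{-2·0·2}·(-1)^0·(-1)^-2 = +1.
v=7: a=7^0·(≡5), b=7^-2·(≡3) mod 7; (5|7)=-1, (3|7)=-1; (−1)^{0·-2·3}·(-1)^-2·(-1)^0 = +1.
(-55913, 13 / ℚ) ramifies at {11, 13}: a division algebra.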